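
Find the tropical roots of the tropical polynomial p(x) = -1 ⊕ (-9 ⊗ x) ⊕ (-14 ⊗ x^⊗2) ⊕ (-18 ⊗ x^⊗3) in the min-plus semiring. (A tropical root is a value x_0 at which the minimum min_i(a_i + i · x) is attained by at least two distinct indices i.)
Roots: {4, 5, 8}

Each tropical root is a break point of the lower envelope of the lines y = a_i + i · x (there are 4 lines, with slopes 0, 1, ..., 3). Only the lines that attain the minimum somewhere contribute to roots; other lines are dominated. Here the surviving (envelope) indices are i = 3, i = 2, i = 1, i = 0.
Intersections between consecutive envelope lines give the roots: for adjacent envelope indices i < j the intersection is x = (a_i − a_j) / (j − i). Reading off the sorted break points: {4, 5, 8}.
Verification: at each break x_0, at least two indices attain the minimum of min_i(a_i + i · x_0).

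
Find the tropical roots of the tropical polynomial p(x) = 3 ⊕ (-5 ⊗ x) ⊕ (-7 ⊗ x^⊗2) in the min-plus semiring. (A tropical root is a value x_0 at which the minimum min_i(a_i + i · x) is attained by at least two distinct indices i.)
Roots: {2, 8}

Each tropical root is a break point of the lower envelope of the lines y = a_i + i · x (there are 3 lines, with slopes 0, 1, ..., 2). Only the lines that attain the minimum somewhere contribute to roots; other lines are dominated. Here the surviving (envelope) indices are i = 2, i = 1, i = 0.
Intersections between consecutive envelope lines give the roots: for adjacent envelope indices i < j the intersection is x = (a_i − a_j) / (j − i). Reading off the sorted break points: {2, 8}.
Verification: at each break x_0, at least two indices attain the minimum of min_i(a_i + i · x_0).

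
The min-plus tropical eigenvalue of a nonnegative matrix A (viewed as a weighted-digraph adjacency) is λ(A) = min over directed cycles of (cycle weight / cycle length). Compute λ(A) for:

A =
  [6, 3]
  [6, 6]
λ(A) = 9/2

Enumerate directed cycles and compute their means (weight / length). Sample:
  cycle 0 → 0: weight = 6, length = 1, mean = 6/1 ≈ 6.000
  cycle 1 → 1: weight = 6, length = 1, mean = 6/1 ≈ 6.000
  cycle 0 → 1 → 0: weight = 9, length = 2, mean = 9/2 ≈ 4.500
  cycle 1 → 0 → 1: weight = 9, length = 2, mean = 9/2 ≈ 4.500
Minimum mean = 4.500, attained e.g. along the cycle 0 → 1 → 0 with weight 9 and length 2. So λ(A) = 9/2 = 9/2.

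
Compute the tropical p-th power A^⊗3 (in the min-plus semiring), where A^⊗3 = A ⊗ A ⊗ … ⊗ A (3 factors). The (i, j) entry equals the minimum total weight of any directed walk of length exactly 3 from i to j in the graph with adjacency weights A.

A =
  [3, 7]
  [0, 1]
A^⊗3 =
  [8, 9]
  [2, 3]

Each entry (A^⊗3)_ij equals the minimum over all length-3 walks i = v_0 → v_1 → … → v_3 = j of Σ_t A[v_t][v_{t+1}]. For example, for (i, j) = (0, 1) we minimise over 4 possible intermediate vertex sequences; the minimum is 9, attained along the walk 0 → 1 → 1 → 1.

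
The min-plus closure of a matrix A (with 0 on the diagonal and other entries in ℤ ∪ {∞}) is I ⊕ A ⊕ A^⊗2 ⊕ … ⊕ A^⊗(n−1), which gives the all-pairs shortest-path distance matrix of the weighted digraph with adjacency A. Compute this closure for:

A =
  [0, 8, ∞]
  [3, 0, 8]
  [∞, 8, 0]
Closure =
  [0, 8, 16]
  [3, 0, 8]
  [11, 8, 0]

This is the Floyd-Warshall all-pairs shortest-path computation. For each intermediate vertex k = 0, 1, …, 2, update dist[i][j] ← min(dist[i][j], dist[i][k] + dist[k][j]). The final matrix gives, for each (i, j), the minimum total weight of any directed path from i to j (possibly empty when i = j).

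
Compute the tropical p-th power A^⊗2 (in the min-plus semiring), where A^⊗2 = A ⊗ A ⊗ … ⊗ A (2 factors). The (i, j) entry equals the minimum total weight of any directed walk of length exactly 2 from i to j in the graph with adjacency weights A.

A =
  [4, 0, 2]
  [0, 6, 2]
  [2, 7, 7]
A^⊗2 =
  [0, 4, 2]
  [4, 0, 2]
  [6, 2, 4]

Each entry (A^⊗2)_ij equals the minimum over all length-2 walks i = v_0 → v_1 → … → v_2 = j of Σ_t A[v_t][v_{t+1}]. For example, for (i, j) = (0, 2) we minimise over 3 possible intermediate vertex sequences; the minimum is 2, attained along the walk 0 → 1 → 2.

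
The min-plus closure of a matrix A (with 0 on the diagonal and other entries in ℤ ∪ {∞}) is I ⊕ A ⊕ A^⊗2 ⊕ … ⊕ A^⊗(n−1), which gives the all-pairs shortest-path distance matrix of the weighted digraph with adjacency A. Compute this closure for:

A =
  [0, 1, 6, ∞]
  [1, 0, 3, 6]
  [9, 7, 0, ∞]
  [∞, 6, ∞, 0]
Closure =
  [0, 1, 4, 7]
  [1, 0, 3, 6]
  [8, 7, 0, 13]
  [7, 6, 9, 0]

This is the Floyd-Warshall all-pairs shortest-path computation. For each intermediate vertex k = 0, 1, …, 3, update dist[i][j] ← min(dist[i][j], dist[i][k] + dist[k][j]). The final matrix gives, for each (i, j), the minimum total weight of any directed path from i to j (possibly empty when i = j).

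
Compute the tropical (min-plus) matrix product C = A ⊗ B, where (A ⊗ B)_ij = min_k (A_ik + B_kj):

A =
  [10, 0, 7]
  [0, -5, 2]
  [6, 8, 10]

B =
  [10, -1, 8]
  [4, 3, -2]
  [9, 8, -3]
A ⊗ B =
  [4, 3, -2]
  [-1, -2, -7]
  [12, 5, 6]

Apply the min-plus product entry-by-entry:
  C[0][0] = min over k of (A[0][0] + B[0][0] = 10 + 10 = 20, A[0][1] + B[1][0] = 0 + 4 = 4, A[0][2] + B[2][0] = 7 + 9 = 16) = 4 (attained at k = 1)
  C[0][1] = min over k of (A[0][0] + B[0][1] = 10 + -1 = 9, A[0][1] + B[1][1] = 0 + 3 = 3, A[0][2] + B[2][1] = 7 + 8 = 15) = 3 (attained at k = 1)
  C[0][2] = min over k of (A[0][0] + B[0][2] = 10 + 8 = 18, A[0][1] + B[1][2] = 0 + -2 = -2, A[0][2] + B[2][2] = 7 + -3 = 4) = -2 (attained at k = 1)
  C[1][0] = min over k of (A[1][0] + B[0][0] = 0 + 10 = 10, A[1][1] + B[1][0] = -5 + 4 = -1, A[1][2] + B[2][0] = 2 + 9 = 11) = -1 (attained at k = 1)
  C[1][1] = min over k of (A[1][0] + B[0][1] = 0 + -1 = -1, A[1][1] + B[1][1] = -5 + 3 = -2, A[1][2] + B[2][1] = 2 + 8 = 10) = -2 (attained at k = 1)
  C[1][2] = min over k of (A[1][0] + B[0][2] = 0 + 8 = 8, A[1][1] + B[1][2] = -5 + -2 = -7, A[1][2] + B[2][2] = 2 + -3 = -1) = -7 (attained at k = 1)
  C[2][0] = min over k of (A[2][0] + B[0][0] = 6 + 10 = 16, A[2][1] + B[1][0] = 8 + 4 = 12, A[2][2] + B[2][0] = 10 + 9 = 19) = 12 (attained at k = 1)
  C[2][1] = min over k of (A[2][0] + B[0][1] = 6 + -1 = 5, A[2][1] + B[1][1] = 8 + 3 = 11, A[2][2] + B[2][1] = 10 + 8 = 18) = 5 (attained at k = 0)
  C[2][2] = min over k of (A[2][0] + B[0][2] = 6 + 8 = 14, A[2][1] + B[1][2] = 8 + -2 = 6, A[2][2] + B[2][2] = 10 + -3 = 7) = 6 (attained at k = 1)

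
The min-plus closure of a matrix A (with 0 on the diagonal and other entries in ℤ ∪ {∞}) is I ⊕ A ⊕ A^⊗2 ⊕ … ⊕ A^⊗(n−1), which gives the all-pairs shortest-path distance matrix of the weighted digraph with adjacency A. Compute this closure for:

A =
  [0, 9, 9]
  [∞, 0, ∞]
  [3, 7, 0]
Closure =
  [0, 9, 9]
  [∞, 0, ∞]
  [3, 7, 0]

This is the Floyd-Warshall all-pairs shortest-path computation. For each intermediate vertex k = 0, 1, …, 2, update dist[i][j] ← min(dist[i][j], dist[i][k] + dist[k][j]). The final matrix gives, for each (i, j), the minimum total weight of any directed path from i to j (possibly empty when i = j).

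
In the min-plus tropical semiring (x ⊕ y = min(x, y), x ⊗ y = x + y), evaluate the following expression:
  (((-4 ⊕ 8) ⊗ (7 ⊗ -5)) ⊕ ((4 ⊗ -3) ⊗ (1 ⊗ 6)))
(((-4 ⊕ 8) ⊗ (7 ⊗ -5)) ⊕ ((4 ⊗ -3) ⊗ (1 ⊗ 6))) = -2

Expand innermost to outermost. Recall ⊕ takes the minimum of its arguments and ⊗ takes their sum. Working out the expression (((-4 ⊕ 8) ⊗ (7 ⊗ -5)) ⊕ ((4 ⊗ -3) ⊗ (1 ⊗ 6))) gives -2.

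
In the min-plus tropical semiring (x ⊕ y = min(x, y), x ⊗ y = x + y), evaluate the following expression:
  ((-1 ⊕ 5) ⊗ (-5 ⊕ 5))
((-1 ⊕ 5) ⊗ (-5 ⊕ 5)) = -6

Expand innermost to outermost. Recall ⊕ takes the minimum of its arguments and ⊗ takes their sum. Working out the expression ((-1 ⊕ 5) ⊗ (-5 ⊕ 5)) gives -6.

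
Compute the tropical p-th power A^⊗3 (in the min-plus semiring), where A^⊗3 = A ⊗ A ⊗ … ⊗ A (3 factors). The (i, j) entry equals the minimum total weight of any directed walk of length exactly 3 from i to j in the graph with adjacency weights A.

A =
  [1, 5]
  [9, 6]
A^⊗3 =
  [3, 7]
  [11, 15]

Each entry (A^⊗3)_ij equals the minimum over all length-3 walks i = v_0 → v_1 → … → v_3 = j of Σ_t A[v_t][v_{t+1}]. For example, for (i, j) = (0, 1) we minimise over 4 possible intermediate vertex sequences; the minimum is 7, attained along the walk 0 → 0 → 0 → 1.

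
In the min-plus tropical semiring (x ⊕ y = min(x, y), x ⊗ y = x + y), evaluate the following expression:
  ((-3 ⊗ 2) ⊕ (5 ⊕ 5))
((-3 ⊗ 2) ⊕ (5 ⊕ 5)) = -1

Expand innermost to outermost. Recall ⊕ takes the minimum of its arguments and ⊗ takes their sum. Working out the expression ((-3 ⊗ 2) ⊕ (5 ⊕ 5)) gives -1.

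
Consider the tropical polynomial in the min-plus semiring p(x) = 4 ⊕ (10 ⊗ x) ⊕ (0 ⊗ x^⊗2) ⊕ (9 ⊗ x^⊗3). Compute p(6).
p(6) = 4

A tropical monomial a ⊗ x^⊗i evaluates to a + i · x. Evaluating each term at x = 6:
  Term 0 contributes 4 + 0 · 6 = 4
  Term 1 contributes 10 + 1 · 6 = 16
  Term 2 contributes 0 + 2 · 6 = 12
  Term 3 contributes 9 + 3 · 6 = 27
p(6) = ⊕ of these = min[4, 16, 12, 27] = 4.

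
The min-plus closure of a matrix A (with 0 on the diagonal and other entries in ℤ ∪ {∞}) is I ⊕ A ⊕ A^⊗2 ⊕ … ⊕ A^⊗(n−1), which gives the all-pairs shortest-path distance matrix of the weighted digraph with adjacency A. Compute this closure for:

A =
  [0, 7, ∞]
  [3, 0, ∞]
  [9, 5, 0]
Closure =
  [0, 7, ∞]
  [3, 0, ∞]
  [8, 5, 0]

This is the Floyd-Warshall all-pairs shortest-path computation. For each intermediate vertex k = 0, 1, …, 2, update dist[i][j] ← min(dist[i][j], dist[i][k] + dist[k][j]). The final matrix gives, for each (i, j), the minimum total weight of any directed path from i to j (possibly empty when i = j).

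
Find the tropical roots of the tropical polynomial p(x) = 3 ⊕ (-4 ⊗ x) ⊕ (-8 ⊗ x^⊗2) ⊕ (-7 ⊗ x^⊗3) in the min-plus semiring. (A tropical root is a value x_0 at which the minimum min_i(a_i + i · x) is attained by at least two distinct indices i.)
Roots: {-1, 4, 7}

Each tropical root is a break point of the lower envelope of the lines y = a_i + i · x (there are 4 lines, with slopes 0, 1, ..., 3). Only the lines that attain the minimum somewhere contribute to roots; other lines are dominated. Here the surviving (envelope) indices are i = 3, i = 2, i = 1, i = 0.
Intersections between consecutive envelope lines give the roots: for adjacent envelope indices i < j the intersection is x = (a_i − a_j) / (j − i). Reading off the sorted break points: {-1, 4, 7}.
Verification: at each break x_0, at least two indices attain the minimum of min_i(a_i + i · x_0).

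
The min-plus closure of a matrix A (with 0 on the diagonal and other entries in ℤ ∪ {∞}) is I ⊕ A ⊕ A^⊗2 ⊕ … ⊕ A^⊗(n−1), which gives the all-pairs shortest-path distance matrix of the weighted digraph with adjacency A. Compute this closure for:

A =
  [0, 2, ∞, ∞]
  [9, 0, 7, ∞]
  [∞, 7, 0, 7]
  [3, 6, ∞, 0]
Closure =
  [0, 2, 9, 16]
  [9, 0, 7, 14]
  [10, 7, 0, 7]
  [3, 5, 12, 0]

This is the Floyd-Warshall all-pairs shortest-path computation. For each intermediate vertex k = 0, 1, …, 3, update dist[i][j] ← min(dist[i][j], dist[i][k] + dist[k][j]). The final matrix gives, for each (i, j), the minimum total weight of any directed path from i to j (possibly empty when i = j).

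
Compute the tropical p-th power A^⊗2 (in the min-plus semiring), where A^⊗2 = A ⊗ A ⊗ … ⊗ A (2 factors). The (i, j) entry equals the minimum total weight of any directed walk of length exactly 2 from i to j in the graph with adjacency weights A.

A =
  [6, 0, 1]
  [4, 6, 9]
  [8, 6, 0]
A^⊗2 =
  [4, 6, 1]
  [10, 4, 5]
  [8, 6, 0]

Each entry (A^⊗2)_ij equals the minimum over all length-2 walks i = v_0 → v_1 → … → v_2 = j of Σ_t A[v_t][v_{t+1}]. For example, for (i, j) = (0, 2) we minimise over 3 possible intermediate vertex sequences; the minimum is 1, attained along the walk 0 → 2 → 2.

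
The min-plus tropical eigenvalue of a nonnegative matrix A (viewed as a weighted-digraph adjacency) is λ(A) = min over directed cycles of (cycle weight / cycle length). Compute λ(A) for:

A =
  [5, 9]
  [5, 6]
λ(A) = 5

Enumerate directed cycles and compute their means (weight / length). Sample:
  cycle 0 → 0: weight = 5, length = 1, mean = 5/1 ≈ 5.000
  cycle 1 → 1: weight = 6, length = 1, mean = 6/1 ≈ 6.000
  cycle 0 → 1 → 0: weight = 14, length = 2, mean = 14/2 ≈ 7.000
  cycle 1 → 0 → 1: weight = 14, length = 2, mean = 14/2 ≈ 7.000
Minimum mean = 5.000, attained e.g. along the cycle 0 → 0 with weight 5 and length 1. So λ(A) = 5/1 = 5.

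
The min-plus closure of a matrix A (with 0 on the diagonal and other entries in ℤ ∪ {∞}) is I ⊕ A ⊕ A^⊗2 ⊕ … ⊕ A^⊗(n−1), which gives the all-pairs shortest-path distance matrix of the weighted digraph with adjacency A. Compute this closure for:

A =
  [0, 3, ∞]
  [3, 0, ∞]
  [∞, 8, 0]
Closure =
  [0, 3, ∞]
  [3, 0, ∞]
  [11, 8, 0]

This is the Floyd-Warshall all-pairs shortest-path computation. For each intermediate vertex k = 0, 1, …, 2, update dist[i][j] ← min(dist[i][j], dist[i][k] + dist[k][j]). The final matrix gives, for each (i, j), the minimum total weight of any directed path from i to j (possibly empty when i = j).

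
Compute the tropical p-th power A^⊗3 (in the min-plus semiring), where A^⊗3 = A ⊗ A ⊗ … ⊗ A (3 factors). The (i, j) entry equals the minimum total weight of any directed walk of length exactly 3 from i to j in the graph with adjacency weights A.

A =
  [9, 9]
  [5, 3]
A^⊗3 =
  [17, 15]
  [11, 9]

Each entry (A^⊗3)_ij equals the minimum over all length-3 walks i = v_0 → v_1 → … → v_3 = j of Σ_t A[v_t][v_{t+1}]. For example, for (i, j) = (0, 1) we minimise over 4 possible intermediate vertex sequences; the minimum is 15, attained along the walk 0 → 1 → 1 → 1.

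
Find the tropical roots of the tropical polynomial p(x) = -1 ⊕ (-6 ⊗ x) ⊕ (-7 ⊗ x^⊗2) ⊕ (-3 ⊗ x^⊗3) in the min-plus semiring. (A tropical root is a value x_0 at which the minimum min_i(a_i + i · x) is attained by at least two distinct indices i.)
Roots: {-4, 1, 5}

Each tropical root is a break point of the lower envelope of the lines y = a_i + i · x (there are 4 lines, with slopes 0, 1, ..., 3). Only the lines that attain the minimum somewhere contribute to roots; other lines are dominated. Here the surviving (envelope) indices are i = 3, i = 2, i = 1, i = 0.
Intersections between consecutive envelope lines give the roots: for adjacent envelope indices i < j the intersection is x = (a_i − a_j) / (j − i). Reading off the sorted break points: {-4, 1, 5}.
Verification: at each break x_0, at least two indices attain the minimum of min_i(a_i + i · x_0).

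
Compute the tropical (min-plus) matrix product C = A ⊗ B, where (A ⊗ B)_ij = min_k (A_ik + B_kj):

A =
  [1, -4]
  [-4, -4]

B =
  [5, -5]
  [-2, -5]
A ⊗ B =
  [-6, -9]
  [-6, -9]

Apply the min-plus product entry-by-entry:
  C[0][0] = min over k of (A[0][0] + B[0][0] = 1 + 5 = 6, A[0][1] + B[1][0] = -4 + -2 = -6) = -6 (attained at k = 1)
  C[0][1] = min over k of (A[0][0] + B[0][1] = 1 + -5 = -4, A[0][1] + B[1][1] = -4 + -5 = -9) = -9 (attained at k = 1)
  C[1][0] = min over k of (A[1][0] + B[0][0] = -4 + 5 = 1, A[1][1] + B[1][0] = -4 + -2 = -6) = -6 (attained at k = 1)
  C[1][1] = min over k of (A[1][0] + B[0][1] = -4 + -5 = -9, A[1][1] + B[1][1] = -4 + -5 = -9) = -9 (attained at k = 0)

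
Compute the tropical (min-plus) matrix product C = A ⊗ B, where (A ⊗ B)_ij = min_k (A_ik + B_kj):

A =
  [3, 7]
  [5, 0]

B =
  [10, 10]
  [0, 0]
A ⊗ B =
  [7, 7]
  [0, 0]

Apply the min-plus product entry-by-entry:
  C[0][0] = min over k of (A[0][0] + B[0][0] = 3 + 10 = 13, A[0][1] + B[1][0] = 7 + 0 = 7) = 7 (attained at k = 1)
  C[0][1] = min over k of (A[0][0] + B[0][1] = 3 + 10 = 13, A[0][1] + B[1][1] = 7 + 0 = 7) = 7 (attained at k = 1)
  C[1][0] = min over k of (A[1][0] + B[0][0] = 5 + 10 = 15, A[1][1] + B[1][0] = 0 + 0 = 0) = 0 (attained at k = 1)
  C[1][1] = min over k of (A[1][0] + B[0][1] = 5 + 10 = 15, A[1][1] + B[1][1] = 0 + 0 = 0) = 0 (attained at k = 1)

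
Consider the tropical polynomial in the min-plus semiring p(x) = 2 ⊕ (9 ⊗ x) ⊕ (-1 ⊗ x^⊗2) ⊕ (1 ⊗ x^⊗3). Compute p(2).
p(2) = 2

A tropical monomial a ⊗ x^⊗i evaluates to a + i · x. Evaluating each term at x = 2:
  Term 0 contributes 2 + 0 · 2 = 2
  Term 1 contributes 9 + 1 · 2 = 11
  Term 2 contributes -1 + 2 · 2 = 3
  Term 3 contributes 1 + 3 · 2 = 7
p(2) = ⊕ of these = min[2, 11, 3, 7] = 2.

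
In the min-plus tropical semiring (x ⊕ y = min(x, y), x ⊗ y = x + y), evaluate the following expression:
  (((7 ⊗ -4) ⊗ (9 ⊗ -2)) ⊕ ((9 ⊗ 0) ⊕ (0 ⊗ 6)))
(((7 ⊗ -4) ⊗ (9 ⊗ -2)) ⊕ ((9 ⊗ 0) ⊕ (0 ⊗ 6))) = 6

Expand innermost to outermost. Recall ⊕ takes the minimum of its arguments and ⊗ takes their sum. Working out the expression (((7 ⊗ -4) ⊗ (9 ⊗ -2)) ⊕ ((9 ⊗ 0) ⊕ (0 ⊗ 6))) gives 6.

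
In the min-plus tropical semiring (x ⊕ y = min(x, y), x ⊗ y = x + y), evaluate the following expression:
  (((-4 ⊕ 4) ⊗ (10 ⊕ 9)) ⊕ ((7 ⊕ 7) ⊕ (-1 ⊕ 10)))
(((-4 ⊕ 4) ⊗ (10 ⊕ 9)) ⊕ ((7 ⊕ 7) ⊕ (-1 ⊕ 10))) = -1

Expand innermost to outermost. Recall ⊕ takes the minimum of its arguments and ⊗ takes their sum. Working out the expression (((-4 ⊕ 4) ⊗ (10 ⊕ 9)) ⊕ ((7 ⊕ 7) ⊕ (-1 ⊕ 10))) gives -1.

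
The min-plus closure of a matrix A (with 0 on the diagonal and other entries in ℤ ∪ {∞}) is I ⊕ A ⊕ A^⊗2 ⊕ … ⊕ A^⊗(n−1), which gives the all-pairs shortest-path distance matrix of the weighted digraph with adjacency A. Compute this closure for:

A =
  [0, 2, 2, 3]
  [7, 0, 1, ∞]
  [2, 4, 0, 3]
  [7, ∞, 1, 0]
Closure =
  [0, 2, 2, 3]
  [3, 0, 1, 4]
  [2, 4, 0, 3]
  [3, 5, 1, 0]

This is the Floyd-Warshall all-pairs shortest-path computation. For each intermediate vertex k = 0, 1, …, 3, update dist[i][j] ← min(dist[i][j], dist[i][k] + dist[k][j]). The final matrix gives, for each (i, j), the minimum total weight of any directed path from i to j (possibly empty when i = j).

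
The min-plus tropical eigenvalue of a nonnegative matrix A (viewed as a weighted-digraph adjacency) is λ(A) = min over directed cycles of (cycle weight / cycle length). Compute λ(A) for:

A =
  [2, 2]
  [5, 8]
λ(A) = 2

Enumerate directed cycles and compute their means (weight / length). Sample:
  cycle 0 → 0: weight = 2, length = 1, mean = 2/1 ≈ 2.000
  cycle 1 → 1: weight = 8, length = 1, mean = 8/1 ≈ 8.000
  cycle 0 → 1 → 0: weight = 7, length = 2, mean = 7/2 ≈ 3.500
  cycle 1 → 0 → 1: weight = 7, length = 2, mean = 7/2 ≈ 3.500
Minimum mean = 2.000, attained e.g. along the cycle 0 → 0 with weight 2 and length 1. So λ(A) = 2/1 = 2.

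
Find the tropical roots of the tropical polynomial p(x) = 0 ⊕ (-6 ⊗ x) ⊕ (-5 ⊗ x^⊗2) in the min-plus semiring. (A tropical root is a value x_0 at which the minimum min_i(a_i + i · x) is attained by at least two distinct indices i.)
Roots: {-1, 6}

Each tropical root is a break point of the lower envelope of the lines y = a_i + i · x (there are 3 lines, with slopes 0, 1, ..., 2). Only the lines that attain the minimum somewhere contribute to roots; other lines are dominated. Here the surviving (envelope) indices are i = 2, i = 1, i = 0.
Intersections between consecutive envelope lines give the roots: for adjacent envelope indices i < j the intersection is x = (a_i − a_j) / (j − i). Reading off the sorted break points: {-1, 6}.
Verification: at each break x_0, at least two indices attain the minimum of min_i(a_i + i · x_0).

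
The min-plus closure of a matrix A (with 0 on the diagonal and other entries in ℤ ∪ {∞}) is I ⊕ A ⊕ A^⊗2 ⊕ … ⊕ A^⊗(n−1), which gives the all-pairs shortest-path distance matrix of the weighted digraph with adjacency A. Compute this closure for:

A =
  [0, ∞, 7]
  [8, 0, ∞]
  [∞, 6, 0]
Closure =
  [0, 13, 7]
  [8, 0, 15]
  [14, 6, 0]

This is the Floyd-Warshall all-pairs shortest-path computation. For each intermediate vertex k = 0, 1, …, 2, update dist[i][j] ← min(dist[i][j], dist[i][k] + dist[k][j]). The final matrix gives, for each (i, j), the minimum total weight of any directed path from i to j (possibly empty when i = j).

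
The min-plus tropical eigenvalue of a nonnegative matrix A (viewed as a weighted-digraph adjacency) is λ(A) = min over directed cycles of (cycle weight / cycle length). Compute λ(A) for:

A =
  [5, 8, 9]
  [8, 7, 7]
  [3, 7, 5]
λ(A) = 5

Enumerate directed cycles and compute their means (weight / length). Sample:
  cycle 0 → 0: weight = 5, length = 1, mean = 5/1 ≈ 5.000
  cycle 1 → 1: weight = 7, length = 1, mean = 7/1 ≈ 7.000
  cycle 2 → 2: weight = 5, length = 1, mean = 5/1 ≈ 5.000
  cycle 0 → 1 → 0: weight = 16, length = 2, mean = 16/2 ≈ 8.000
  cycle 0 → 2 → 0: weight = 12, length = 2, mean = 12/2 ≈ 6.000
  cycle 1 → 0 → 1: weight = 16, length = 2, mean = 16/2 ≈ 8.000
Minimum mean = 5.000, attained e.g. along the cycle 0 → 0 with weight 5 and length 1. So λ(A) = 5/1 = 5.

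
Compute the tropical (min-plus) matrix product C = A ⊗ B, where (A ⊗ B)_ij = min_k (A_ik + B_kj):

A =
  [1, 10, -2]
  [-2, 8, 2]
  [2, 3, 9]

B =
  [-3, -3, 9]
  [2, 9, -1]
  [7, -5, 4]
A ⊗ B =
  [-2, -7, 2]
  [-5, -5, 6]
  [-1, -1, 2]

Apply the min-plus product entry-by-entry:
  C[0][0] = min over k of (A[0][0] + B[0][0] = 1 + -3 = -2, A[0][1] + B[1][0] = 10 + 2 = 12, A[0][2] + B[2][0] = -2 + 7 = 5) = -2 (attained at k = 0)
  C[0][1] = min over k of (A[0][0] + B[0][1] = 1 + -3 = -2, A[0][1] + B[1][1] = 10 + 9 = 19, A[0][2] + B[2][1] = -2 + -5 = -7) = -7 (attained at k = 2)
  C[0][2] = min over k of (A[0][0] + B[0][2] = 1 + 9 = 10, A[0][1] + B[1][2] = 10 + -1 = 9, A[0][2] + B[2][2] = -2 + 4 = 2) = 2 (attained at k = 2)
  C[1][0] = min over k of (A[1][0] + B[0][0] = -2 + -3 = -5, A[1][1] + B[1][0] = 8 + 2 = 10, A[1][2] + B[2][0] = 2 + 7 = 9) = -5 (attained at k = 0)
  C[1][1] = min over k of (A[1][0] + B[0][1] = -2 + -3 = -5, A[1][1] + B[1][1] = 8 + 9 = 17, A[1][2] + B[2][1] = 2 + -5 = -3) = -5 (attained at k = 0)
  C[1][2] = min over k of (A[1][0] + B[0][2] = -2 + 9 = 7, A[1][1] + B[1][2] = 8 + -1 = 7, A[1][2] + B[2][2] = 2 + 4 = 6) = 6 (attained at k = 2)
  C[2][0] = min over k of (A[2][0] + B[0][0] = 2 + -3 = -1, A[2][1] + B[1][0] = 3 + 2 = 5, A[2][2] + B[2][0] = 9 + 7 = 16) = -1 (attained at k = 0)
  C[2][1] = min over k of (A[2][0] + B[0][1] = 2 + -3 = -1, A[2][1] + B[1][1] = 3 + 9 = 12, A[2][2] + B[2][1] = 9 + -5 = 4) = -1 (attained at k = 0)
  C[2][2] = min over k of (A[2][0] + B[0][2] = 2 + 9 = 11, A[2][1] + B[1][2] = 3 + -1 = 2, A[2][2] + B[2][2] = 9 + 4 = 13) = 2 (attained at k = 1)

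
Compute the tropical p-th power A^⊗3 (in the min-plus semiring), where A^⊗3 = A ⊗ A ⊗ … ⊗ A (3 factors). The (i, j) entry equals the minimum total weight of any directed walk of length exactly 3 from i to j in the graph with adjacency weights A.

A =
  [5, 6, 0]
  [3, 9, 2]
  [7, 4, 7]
A^⊗3 =
  [7, 9, 6]
  [9, 7, 8]
  [12, 10, 7]

Each entry (A^⊗3)_ij equals the minimum over all length-3 walks i = v_0 → v_1 → … → v_3 = j of Σ_t A[v_t][v_{t+1}]. For example, for (i, j) = (0, 2) we minimise over 9 possible intermediate vertex sequences; the minimum is 6, attained along the walk 0 → 2 → 1 → 2.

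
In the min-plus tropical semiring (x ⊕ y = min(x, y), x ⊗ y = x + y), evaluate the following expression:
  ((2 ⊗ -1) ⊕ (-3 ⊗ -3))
((2 ⊗ -1) ⊕ (-3 ⊗ -3)) = -6

Expand innermost to outermost. Recall ⊕ takes the minimum of its arguments and ⊗ takes their sum. Working out the expression ((2 ⊗ -1) ⊕ (-3 ⊗ -3)) gives -6.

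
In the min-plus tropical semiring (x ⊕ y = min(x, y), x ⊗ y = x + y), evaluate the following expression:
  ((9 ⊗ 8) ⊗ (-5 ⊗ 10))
((9 ⊗ 8) ⊗ (-5 ⊗ 10)) = 22

Expand innermost to outermost. Recall ⊕ takes the minimum of its arguments and ⊗ takes their sum. Working out the expression ((9 ⊗ 8) ⊗ (-5 ⊗ 10)) gives 22.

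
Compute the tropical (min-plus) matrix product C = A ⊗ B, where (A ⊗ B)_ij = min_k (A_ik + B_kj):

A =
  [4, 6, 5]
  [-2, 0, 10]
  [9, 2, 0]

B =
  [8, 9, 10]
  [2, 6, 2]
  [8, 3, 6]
A ⊗ B =
  [8, 8, 8]
  [2, 6, 2]
  [4, 3, 4]

Apply the min-plus product entry-by-entry:
  C[0][0] = min over k of (A[0][0] + B[0][0] = 4 + 8 = 12, A[0][1] + B[1][0] = 6 + 2 = 8, A[0][2] + B[2][0] = 5 + 8 = 13) = 8 (attained at k = 1)
  C[0][1] = min over k of (A[0][0] + B[0][1] = 4 + 9 = 13, A[0][1] + B[1][1] = 6 + 6 = 12, A[0][2] + B[2][1] = 5 + 3 = 8) = 8 (attained at k = 2)
  C[0][2] = min over k of (A[0][0] + B[0][2] = 4 + 10 = 14, A[0][1] + B[1][2] = 6 + 2 = 8, A[0][2] + B[2][2] = 5 + 6 = 11) = 8 (attained at k = 1)
  C[1][0] = min over k of (A[1][0] + B[0][0] = -2 + 8 = 6, A[1][1] + B[1][0] = 0 + 2 = 2, A[1][2] + B[2][0] = 10 + 8 = 18) = 2 (attained at k = 1)
  C[1][1] = min over k of (A[1][0] + B[0][1] = -2 + 9 = 7, A[1][1] + B[1][1] = 0 + 6 = 6, A[1][2] + B[2][1] = 10 + 3 = 13) = 6 (attained at k = 1)
  C[1][2] = min over k of (A[1][0] + B[0][2] = -2 + 10 = 8, A[1][1] + B[1][2] = 0 + 2 = 2, A[1][2] + B[2][2] = 10 + 6 = 16) = 2 (attained at k = 1)
  C[2][0] = min over k of (A[2][0] + B[0][0] = 9 + 8 = 17, A[2][1] + B[1][0] = 2 + 2 = 4, A[2][2] + B[2][0] = 0 + 8 = 8) = 4 (attained at k = 1)
  C[2][1] = min over k of (A[2][0] + B[0][1] = 9 + 9 = 18, A[2][1] + B[1][1] = 2 + 6 = 8, A[2][2] + B[2][1] = 0 + 3 = 3) = 3 (attained at k = 2)
  C[2][2] = min over k of (A[2][0] + B[0][2] = 9 + 10 = 19, A[2][1] + B[1][2] = 2 + 2 = 4, A[2][2] + B[2][2] = 0 + 6 = 6) = 4 (attained at k = 1)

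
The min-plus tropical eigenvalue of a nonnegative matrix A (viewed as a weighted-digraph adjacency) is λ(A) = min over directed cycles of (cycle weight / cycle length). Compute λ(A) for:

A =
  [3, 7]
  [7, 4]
λ(A) = 3

Enumerate directed cycles and compute their means (weight / length). Sample:
  cycle 0 → 0: weight = 3, length = 1, mean = 3/1 ≈ 3.000
  cycle 1 → 1: weight = 4, length = 1, mean = 4/1 ≈ 4.000
  cycle 0 → 1 → 0: weight = 14, length = 2, mean = 14/2 ≈ 7.000
  cycle 1 → 0 → 1: weight = 14, length = 2, mean = 14/2 ≈ 7.000
Minimum mean = 3.000, attained e.g. along the cycle 0 → 0 with weight 3 and length 1. So λ(A) = 3/1 = 3.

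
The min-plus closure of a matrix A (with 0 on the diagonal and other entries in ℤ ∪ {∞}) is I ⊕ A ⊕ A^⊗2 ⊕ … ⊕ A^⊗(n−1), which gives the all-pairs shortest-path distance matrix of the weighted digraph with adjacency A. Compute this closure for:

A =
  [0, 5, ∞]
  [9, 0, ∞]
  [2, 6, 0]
Closure =
  [0, 5, ∞]
  [9, 0, ∞]
  [2, 6, 0]

This is the Floyd-Warshall all-pairs shortest-path computation. For each intermediate vertex k = 0, 1, …, 2, update dist[i][j] ← min(dist[i][j], dist[i][k] + dist[k][j]). The final matrix gives, for each (i, j), the minimum total weight of any directed path from i to j (possibly empty when i = j).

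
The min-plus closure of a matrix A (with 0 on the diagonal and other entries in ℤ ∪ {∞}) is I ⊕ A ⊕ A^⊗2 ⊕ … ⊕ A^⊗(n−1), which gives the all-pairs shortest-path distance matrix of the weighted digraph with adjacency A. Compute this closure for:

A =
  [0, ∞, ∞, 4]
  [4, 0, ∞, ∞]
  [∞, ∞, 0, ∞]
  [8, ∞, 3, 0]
Closure =
  [0, ∞, 7, 4]
  [4, 0, 11, 8]
  [∞, ∞, 0, ∞]
  [8, ∞, 3, 0]

This is the Floyd-Warshall all-pairs shortest-path computation. For each intermediate vertex k = 0, 1, …, 3, update dist[i][j] ← min(dist[i][j], dist[i][k] + dist[k][j]). The final matrix gives, for each (i, j), the minimum total weight of any directed path from i to j (possibly empty when i = j).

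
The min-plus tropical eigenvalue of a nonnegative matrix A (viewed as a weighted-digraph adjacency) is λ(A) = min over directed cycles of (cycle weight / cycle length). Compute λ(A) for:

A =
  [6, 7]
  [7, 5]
λ(A) = 5

Enumerate directed cycles and compute their means (weight / length). Sample:
  cycle 0 → 0: weight = 6, length = 1, mean = 6/1 ≈ 6.000
  cycle 1 → 1: weight = 5, length = 1, mean = 5/1 ≈ 5.000
  cycle 0 → 1 → 0: weight = 14, length = 2, mean = 14/2 ≈ 7.000
  cycle 1 → 0 → 1: weight = 14, length = 2, mean = 14/2 ≈ 7.000
Minimum mean = 5.000, attained e.g. along the cycle 1 → 1 with weight 5 and length 1. So λ(A) = 5/1 = 5.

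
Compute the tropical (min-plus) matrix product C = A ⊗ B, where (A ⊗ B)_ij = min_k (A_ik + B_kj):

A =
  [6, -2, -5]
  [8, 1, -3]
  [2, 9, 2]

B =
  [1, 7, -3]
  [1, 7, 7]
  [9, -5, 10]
A ⊗ B =
  [-1, -10, 3]
  [2, -8, 5]
  [3, -3, -1]

Apply the min-plus product entry-by-entry:
  C[0][0] = min over k of (A[0][0] + B[0][0] = 6 + 1 = 7, A[0][1] + B[1][0] = -2 + 1 = -1, A[0][2] + B[2][0] = -5 + 9 = 4) = -1 (attained at k = 1)
  C[0][1] = min over k of (A[0][0] + B[0][1] = 6 + 7 = 13, A[0][1] + B[1][1] = -2 + 7 = 5, A[0][2] + B[2][1] = -5 + -5 = -10) = -10 (attained at k = 2)
  C[0][2] = min over k of (A[0][0] + B[0][2] = 6 + -3 = 3, A[0][1] + B[1][2] = -2 + 7 = 5, A[0][2] + B[2][2] = -5 + 10 = 5) = 3 (attained at k = 0)
  C[1][0] = min over k of (A[1][0] + B[0][0] = 8 + 1 = 9, A[1][1] + B[1][0] = 1 + 1 = 2, A[1][2] + B[2][0] = -3 + 9 = 6) = 2 (attained at k = 1)
  C[1][1] = min over k of (A[1][0] + B[0][1] = 8 + 7 = 15, A[1][1] + B[1][1] = 1 + 7 = 8, A[1][2] + B[2][1] = -3 + -5 = -8) = -8 (attained at k = 2)
  C[1][2] = min over k of (A[1][0] + B[0][2] = 8 + -3 = 5, A[1][1] + B[1][2] = 1 + 7 = 8, A[1][2] + B[2][2] = -3 + 10 = 7) = 5 (attained at k = 0)
  C[2][0] = min over k of (A[2][0] + B[0][0] = 2 + 1 = 3, A[2][1] + B[1][0] = 9 + 1 = 10, A[2][2] + B[2][0] = 2 + 9 = 11) = 3 (attained at k = 0)
  C[2][1] = min over k of (A[2][0] + B[0][1] = 2 + 7 = 9, A[2][1] + B[1][1] = 9 + 7 = 16, A[2][2] + B[2][1] = 2 + -5 = -3) = -3 (attained at k = 2)
  C[2][2] = min over k of (A[2][0] + B[0][2] = 2 + -3 = -1, A[2][1] + B[1][2] = 9 + 7 = 16, A[2][2] + B[2][2] = 2 + 10 = 12) = -1 (attained at k = 0)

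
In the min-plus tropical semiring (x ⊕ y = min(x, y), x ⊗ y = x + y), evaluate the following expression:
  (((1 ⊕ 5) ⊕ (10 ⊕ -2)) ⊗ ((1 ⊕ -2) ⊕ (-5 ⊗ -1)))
(((1 ⊕ 5) ⊕ (10 ⊕ -2)) ⊗ ((1 ⊕ -2) ⊕ (-5 ⊗ -1))) = -8

Expand innermost to outermost. Recall ⊕ takes the minimum of its arguments and ⊗ takes their sum. Working out the expression (((1 ⊕ 5) ⊕ (10 ⊕ -2)) ⊗ ((1 ⊕ -2) ⊕ (-5 ⊗ -1))) gives -8.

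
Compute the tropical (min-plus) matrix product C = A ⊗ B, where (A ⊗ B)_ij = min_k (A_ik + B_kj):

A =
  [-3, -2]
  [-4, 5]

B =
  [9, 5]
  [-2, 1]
A ⊗ B =
  [-4, -1]
  [3, 1]

Apply the min-plus product entry-by-entry:
  C[0][0] = min over k of (A[0][0] + B[0][0] = -3 + 9 = 6, A[0][1] + B[1][0] = -2 + -2 = -4) = -4 (attained at k = 1)
  C[0][1] = min over k of (A[0][0] + B[0][1] = -3 + 5 = 2, A[0][1] + B[1][1] = -2 + 1 = -1) = -1 (attained at k = 1)
  C[1][0] = min over k of (A[1][0] + B[0][0] = -4 + 9 = 5, A[1][1] + B[1][0] = 5 + -2 = 3) = 3 (attained at k = 1)
  C[1][1] = min over k of (A[1][0] + B[0][1] = -4 + 5 = 1, A[1][1] + B[1][1] = 5 + 1 = 6) = 1 (attained at k = 0)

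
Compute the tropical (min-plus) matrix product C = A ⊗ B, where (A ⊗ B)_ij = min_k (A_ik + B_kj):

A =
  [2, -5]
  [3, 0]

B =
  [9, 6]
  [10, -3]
A ⊗ B =
  [5, -8]
  [10, -3]

Apply the min-plus product entry-by-entry:
  C[0][0] = min over k of (A[0][0] + B[0][0] = 2 + 9 = 11, A[0][1] + B[1][0] = -5 + 10 = 5) = 5 (attained at k = 1)
  C[0][1] = min over k of (A[0][0] + B[0][1] = 2 + 6 = 8, A[0][1] + B[1][1] = -5 + -3 = -8) = -8 (attained at k = 1)
  C[1][0] = min over k of (A[1][0] + B[0][0] = 3 + 9 = 12, A[1][1] + B[1][0] = 0 + 10 = 10) = 10 (attained at k = 1)
  C[1][1] = min over k of (A[1][0] + B[0][1] = 3 + 6 = 9, A[1][1] + B[1][1] = 0 + -3 = -3) = -3 (attained at k = 1)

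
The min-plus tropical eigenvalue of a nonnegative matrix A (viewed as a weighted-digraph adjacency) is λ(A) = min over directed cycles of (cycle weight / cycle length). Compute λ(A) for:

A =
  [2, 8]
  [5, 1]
λ(A) = 1

Enumerate directed cycles and compute their means (weight / length). Sample:
  cycle 0 → 0: weight = 2, length = 1, mean = 2/1 ≈ 2.000
  cycle 1 → 1: weight = 1, length = 1, mean = 1/1 ≈ 1.000
  cycle 0 → 1 → 0: weight = 13, length = 2, mean = 13/2 ≈ 6.500
  cycle 1 → 0 → 1: weight = 13, length = 2, mean = 13/2 ≈ 6.500
Minimum mean = 1.000, attained e.g. along the cycle 1 → 1 with weight 1 and length 1. So λ(A) = 1/1 = 1.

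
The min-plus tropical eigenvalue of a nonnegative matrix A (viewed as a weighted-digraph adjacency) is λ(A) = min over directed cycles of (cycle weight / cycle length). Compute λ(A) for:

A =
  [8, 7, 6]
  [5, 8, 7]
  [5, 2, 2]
λ(A) = 2

Enumerate directed cycles and compute their means (weight / length). Sample:
  cycle 0 → 0: weight = 8, length = 1, mean = 8/1 ≈ 8.000
  cycle 1 → 1: weight = 8, length = 1, mean = 8/1 ≈ 8.000
  cycle 2 → 2: weight = 2, length = 1, mean = 2/1 ≈ 2.000
  cycle 0 → 1 → 0: weight = 12, length = 2, mean = 12/2 ≈ 6.000
  cycle 0 → 2 → 0: weight = 11, length = 2, mean = 11/2 ≈ 5.500
  cycle 1 → 0 → 1: weight = 12, length = 2, mean = 12/2 ≈ 6.000
Minimum mean = 2.000, attained e.g. along the cycle 2 → 2 with weight 2 and length 1. So λ(A) = 2/1 = 2.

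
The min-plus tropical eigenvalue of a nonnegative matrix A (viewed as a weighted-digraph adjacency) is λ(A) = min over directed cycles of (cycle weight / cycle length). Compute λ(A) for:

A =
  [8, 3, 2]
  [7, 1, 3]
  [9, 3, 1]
λ(A) = 1

Enumerate directed cycles and compute their means (weight / length). Sample:
  cycle 0 → 0: weight = 8, length = 1, mean = 8/1 ≈ 8.000
  cycle 1 → 1: weight = 1, length = 1, mean = 1/1 ≈ 1.000
  cycle 2 → 2: weight = 1, length = 1, mean = 1/1 ≈ 1.000
  cycle 0 → 1 → 0: weight = 10, length = 2, mean = 10/2 ≈ 5.000
  cycle 0 → 2 → 0: weight = 11, length = 2, mean = 11/2 ≈ 5.500
  cycle 1 → 0 → 1: weight = 10, length = 2, mean = 10/2 ≈ 5.000
Minimum mean = 1.000, attained e.g. along the cycle 1 → 1 with weight 1 and length 1. So λ(A) = 1/1 = 1.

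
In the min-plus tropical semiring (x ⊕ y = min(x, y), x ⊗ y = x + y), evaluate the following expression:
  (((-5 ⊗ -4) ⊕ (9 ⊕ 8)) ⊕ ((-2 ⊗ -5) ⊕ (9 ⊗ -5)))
(((-5 ⊗ -4) ⊕ (9 ⊕ 8)) ⊕ ((-2 ⊗ -5) ⊕ (9 ⊗ -5))) = -9

Expand innermost to outermost. Recall ⊕ takes the minimum of its arguments and ⊗ takes their sum. Working out the expression (((-5 ⊗ -4) ⊕ (9 ⊕ 8)) ⊕ ((-2 ⊗ -5) ⊕ (9 ⊗ -5))) gives -9.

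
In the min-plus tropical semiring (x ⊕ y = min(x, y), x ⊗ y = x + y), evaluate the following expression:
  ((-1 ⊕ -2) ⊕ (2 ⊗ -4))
((-1 ⊕ -2) ⊕ (2 ⊗ -4)) = -2

Expand innermost to outermost. Recall ⊕ takes the minimum of its arguments and ⊗ takes their sum. Working out the expression ((-1 ⊕ -2) ⊕ (2 ⊗ -4)) gives -2.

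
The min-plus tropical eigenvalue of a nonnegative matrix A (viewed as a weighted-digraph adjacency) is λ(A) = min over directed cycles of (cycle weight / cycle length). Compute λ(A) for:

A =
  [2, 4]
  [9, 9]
λ(A) = 2

Enumerate directed cycles and compute their means (weight / length). Sample:
  cycle 0 → 0: weight = 2, length = 1, mean = 2/1 ≈ 2.000
  cycle 1 → 1: weight = 9, length = 1, mean = 9/1 ≈ 9.000
  cycle 0 → 1 → 0: weight = 13, length = 2, mean = 13/2 ≈ 6.500
  cycle 1 → 0 → 1: weight = 13, length = 2, mean = 13/2 ≈ 6.500
Minimum mean = 2.000, attained e.g. along the cycle 0 → 0 with weight 2 and length 1. So λ(A) = 2/1 = 2.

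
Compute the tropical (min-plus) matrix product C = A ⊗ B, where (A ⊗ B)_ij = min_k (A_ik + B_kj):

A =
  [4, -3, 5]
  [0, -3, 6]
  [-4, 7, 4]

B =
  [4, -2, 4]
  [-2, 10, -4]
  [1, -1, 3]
A ⊗ B =
  [-5, 2, -7]
  [-5, -2, -7]
  [0, -6, 0]

Apply the min-plus product entry-by-entry:
  C[0][0] = min over k of (A[0][0] + B[0][0] = 4 + 4 = 8, A[0][1] + B[1][0] = -3 + -2 = -5, A[0][2] + B[2][0] = 5 + 1 = 6) = -5 (attained at k = 1)
  C[0][1] = min over k of (A[0][0] + B[0][1] = 4 + -2 = 2, A[0][1] + B[1][1] = -3 + 10 = 7, A[0][2] + B[2][1] = 5 + -1 = 4) = 2 (attained at k = 0)
  C[0][2] = min over k of (A[0][0] + B[0][2] = 4 + 4 = 8, A[0][1] + B[1][2] = -3 + -4 = -7, A[0][2] + B[2][2] = 5 + 3 = 8) = -7 (attained at k = 1)
  C[1][0] = min over k of (A[1][0] + B[0][0] = 0 + 4 = 4, A[1][1] + B[1][0] = -3 + -2 = -5, A[1][2] + B[2][0] = 6 + 1 = 7) = -5 (attained at k = 1)
  C[1][1] = min over k of (A[1][0] + B[0][1] = 0 + -2 = -2, A[1][1] + B[1][1] = -3 + 10 = 7, A[1][2] + B[2][1] = 6 + -1 = 5) = -2 (attained at k = 0)
  C[1][2] = min over k of (A[1][0] + B[0][2] = 0 + 4 = 4, A[1][1] + B[1][2] = -3 + -4 = -7, A[1][2] + B[2][2] = 6 + 3 = 9) = -7 (attained at k = 1)
  C[2][0] = min over k of (A[2][0] + B[0][0] = -4 + 4 = 0, A[2][1] + B[1][0] = 7 + -2 = 5, A[2][2] + B[2][0] = 4 + 1 = 5) = 0 (attained at k = 0)
  C[2][1] = min over k of (A[2][0] + B[0][1] = -4 + -2 = -6, A[2][1] + B[1][1] = 7 + 10 = 17, A[2][2] + B[2][1] = 4 + -1 = 3) = -6 (attained at k = 0)
  C[2][2] = min over k of (A[2][0] + B[0][2] = -4 + 4 = 0, A[2][1] + B[1][2] = 7 + -4 = 3, A[2][2] + B[2][2] = 4 + 3 = 7) = 0 (attained at k = 0)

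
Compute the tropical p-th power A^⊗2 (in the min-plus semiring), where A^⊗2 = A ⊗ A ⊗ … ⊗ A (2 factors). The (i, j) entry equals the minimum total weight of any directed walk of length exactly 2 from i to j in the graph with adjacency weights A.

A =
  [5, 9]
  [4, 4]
A^⊗2 =
  [10, 13]
  [8, 8]

Each entry (A^⊗2)_ij equals the minimum over all length-2 walks i = v_0 → v_1 → … → v_2 = j of Σ_t A[v_t][v_{t+1}]. For example, for (i, j) = (0, 1) we minimise over 2 possible intermediate vertex sequences; the minimum is 13, attained along the walk 0 → 1 → 1.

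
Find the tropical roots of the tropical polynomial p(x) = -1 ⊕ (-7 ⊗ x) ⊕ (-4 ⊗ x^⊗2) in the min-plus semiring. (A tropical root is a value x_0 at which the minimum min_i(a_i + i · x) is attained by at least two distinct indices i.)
Roots: {-3, 6}

Each tropical root is a break point of the lower envelope of the lines y = a_i + i · x (there are 3 lines, with slopes 0, 1, ..., 2). Only the lines that attain the minimum somewhere contribute to roots; other lines are dominated. Here the surviving (envelope) indices are i = 2, i = 1, i = 0.
Intersections between consecutive envelope lines give the roots: for adjacent envelope indices i < j the intersection is x = (a_i − a_j) / (j − i). Reading off the sorted break points: {-3, 6}.
Verification: at each break x_0, at least two indices attain the minimum of min_i(a_i + i · x_0).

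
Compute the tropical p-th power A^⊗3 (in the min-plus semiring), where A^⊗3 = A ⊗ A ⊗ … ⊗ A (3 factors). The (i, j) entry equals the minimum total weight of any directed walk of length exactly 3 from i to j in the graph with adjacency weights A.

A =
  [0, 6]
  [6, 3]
A^⊗3 =
  [0, 6]
  [6, 9]

Each entry (A^⊗3)_ij equals the minimum over all length-3 walks i = v_0 → v_1 → … → v_3 = j of Σ_t A[v_t][v_{t+1}]. For example, for (i, j) = (0, 1) we minimise over 4 possible intermediate vertex sequences; the minimum is 6, attained along the walk 0 → 0 → 0 → 1.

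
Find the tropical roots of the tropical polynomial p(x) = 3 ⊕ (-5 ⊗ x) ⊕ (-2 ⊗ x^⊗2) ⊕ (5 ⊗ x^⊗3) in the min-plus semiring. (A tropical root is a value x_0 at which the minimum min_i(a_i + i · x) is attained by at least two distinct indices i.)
Roots: {-7, -3, 8}

Each tropical root is a break point of the lower envelope of the lines y = a_i + i · x (there are 4 lines, with slopes 0, 1, ..., 3). Only the lines that attain the minimum somewhere contribute to roots; other lines are dominated. Here the surviving (envelope) indices are i = 3, i = 2, i = 1, i = 0.
Intersections between consecutive envelope lines give the roots: for adjacent envelope indices i < j the intersection is x = (a_i − a_j) / (j − i). Reading off the sorted break points: {-7, -3, 8}.
Verification: at each break x_0, at least two indices attain the minimum of min_i(a_i + i · x_0).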